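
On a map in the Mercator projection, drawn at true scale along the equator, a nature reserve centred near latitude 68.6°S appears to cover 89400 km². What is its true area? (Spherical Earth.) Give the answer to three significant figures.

11900 km²

For Mercator, h = k = sec φ (a conformal cylindrical projection has a single point scale, 1/cos φ).
Areal scale = k² = sec²φ = 1/cos²(68.6°) = 1/0.3649² = 7.511.
True area = apparent / (areal scale) = 89400 / 7.511 ≈ 11900 km².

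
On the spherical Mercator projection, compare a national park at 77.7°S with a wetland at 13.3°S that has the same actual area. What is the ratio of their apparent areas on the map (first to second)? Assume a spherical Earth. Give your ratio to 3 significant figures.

20.9

Mercator areal scale is sec²φ.
At 77.7°: sec²(77.7°) = 1/0.2130² = 22.04.
At 13.3°: sec²(13.3°) = 1/0.9732² = 1.056.
Ratio = 22.04/1.056 = cos²(13.3°)/cos²(77.7°) ≈ 20.9.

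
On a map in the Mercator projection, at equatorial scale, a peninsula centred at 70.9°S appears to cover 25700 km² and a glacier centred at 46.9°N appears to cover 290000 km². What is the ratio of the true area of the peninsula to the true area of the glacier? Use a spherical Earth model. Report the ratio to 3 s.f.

Since Mercator area scale is 1/cos²φ, the true area equals the apparent area multiplied by cos²φ.
True area of peninsula: 25700 × cos²(70.9°) = 25700 × 0.1071 = 2752 km².
True area of glacier: 290000 × cos²(46.9°) = 290000 × 0.4669 = 135400 km².
Ratio = 2752 / 135400 ≈ 0.0203.

0.0203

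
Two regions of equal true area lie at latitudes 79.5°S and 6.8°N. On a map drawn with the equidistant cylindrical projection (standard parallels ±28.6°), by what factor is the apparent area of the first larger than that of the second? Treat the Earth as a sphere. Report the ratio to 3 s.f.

In the equirectangular projection with standard parallel φ₀ = 28.6° (x = Rλ cos φ₀, y = Rφ), meridians are true-scale (h = 1) and the parallel scale is k = cos φ₀ / cos φ.
Areal scale at 79.5°: h·k = 1.000 × 4.818 = 4.818.
Areal scale at 6.8°: h·k = 1.000 × 0.8842 = 0.8842.
Ratio = 4.818/0.8842 ≈ 5.45.

5.45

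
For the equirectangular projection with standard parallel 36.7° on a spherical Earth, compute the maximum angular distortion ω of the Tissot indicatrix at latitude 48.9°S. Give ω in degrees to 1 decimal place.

In the equirectangular projection with standard parallel φ₀ = 36.7° (x = Rλ cos φ₀, y = Rφ), meridians are true-scale (h = 1) and the parallel scale is k = cos φ₀ / cos φ.
At 48.9°: h = 1.000, k = 1.220; principal scales a = 1.220, b = 1.000.
sin(ω/2) = (a − b)/(a + b) = 0.2197/2.220 = 0.09896, so ω = 2 arcsin(0.09896) ≈ 11.4°.

11.4°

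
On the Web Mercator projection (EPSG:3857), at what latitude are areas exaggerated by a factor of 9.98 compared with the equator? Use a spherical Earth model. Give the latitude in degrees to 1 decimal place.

71.5°

Mercator areal scale is sec²φ.
sec²φ = 9.98  ⇒  cos²φ = 0.1002  ⇒  cos φ = 0.3165.
φ = arccos(0.3165) ≈ 71.5°.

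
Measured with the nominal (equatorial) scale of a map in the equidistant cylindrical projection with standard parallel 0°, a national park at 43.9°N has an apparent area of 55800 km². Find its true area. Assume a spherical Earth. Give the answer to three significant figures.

40200 km²

Plate carrée maps x = Rλ, y = Rφ. The meridian scale is h = 1 and the parallel scale is k = 1/cos φ = sec φ.
Areal scale = h·k = 1 × sec φ; at 43.9°, h = 1.000, k = 1.388, so h·k = 1.388.
True area = apparent / (areal scale) = 55800 / 1.388 ≈ 40200 km².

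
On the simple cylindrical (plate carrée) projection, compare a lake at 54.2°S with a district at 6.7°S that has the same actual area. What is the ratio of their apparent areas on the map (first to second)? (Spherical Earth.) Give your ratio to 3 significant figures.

Plate carrée maps x = Rλ, y = Rφ. The meridian scale is h = 1 and the parallel scale is k = 1/cos φ = sec φ.
Areal scale at 54.2°: h·k = 1.000 × 1.710 = 1.710.
Areal scale at 6.7°: h·k = 1.000 × 1.007 = 1.007.
Ratio = 1.710/1.007 ≈ 1.70.

1.70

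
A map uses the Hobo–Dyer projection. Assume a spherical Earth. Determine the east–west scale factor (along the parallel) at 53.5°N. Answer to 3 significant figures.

The Hobo–Dyer projection is cylindrical equal-area with φ₀ = 37.5°. Cylindrical equal-area (φ₀ = 37.5°): h = cos φ / cos 37.5° along meridians, k = cos 37.5° / cos φ along parallels; h·k = 1.
k = cos 37.5° / cos 53.5° = 0.7934/0.5948 = 1.334.

1.33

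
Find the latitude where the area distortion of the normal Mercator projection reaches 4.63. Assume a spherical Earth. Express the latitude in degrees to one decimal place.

Mercator areal scale is sec²φ.
sec²φ = 4.63  ⇒  cos²φ = 0.2160  ⇒  cos φ = 0.4647.
φ = arccos(0.4647) ≈ 62.3°.

62.3°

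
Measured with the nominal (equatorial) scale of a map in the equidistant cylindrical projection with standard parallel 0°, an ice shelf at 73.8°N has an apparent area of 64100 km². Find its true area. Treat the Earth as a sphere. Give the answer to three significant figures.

For the equirectangular projection with φ₀ = 0 (plate carrée), h = 1 along meridians and k = sec φ along parallels.
Areal scale = h·k = 1 × sec φ; at 73.8°, h = 1.000, k = 3.584, so h·k = 3.584.
True area = apparent / (areal scale) = 64100 / 3.584 ≈ 17900 km².

17900 km²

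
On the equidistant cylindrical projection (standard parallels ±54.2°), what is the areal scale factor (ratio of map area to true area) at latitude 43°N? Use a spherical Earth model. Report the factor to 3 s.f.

0.800

In the equirectangular projection with standard parallel φ₀ = 54.2° (x = Rλ cos φ₀, y = Rφ), meridians are true-scale (h = 1) and the parallel scale is k = cos φ₀ / cos φ.
Areal scale = h·k = 1 × cos φ₀ / cos φ; at 43°, h = 1.000, k = 0.7998, so h·k = 0.7998.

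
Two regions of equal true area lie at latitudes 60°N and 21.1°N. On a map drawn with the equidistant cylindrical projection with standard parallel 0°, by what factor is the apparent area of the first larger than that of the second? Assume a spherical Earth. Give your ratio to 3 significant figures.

In the plate carrée (x = Rλ, y = Rφ), meridians are true-scale (h = 1) and parallels are stretched by k = sec φ.
Areal scale at 60°: h·k = 1.000 × 2.000 = 2.000.
Areal scale at 21.1°: h·k = 1.000 × 1.072 = 1.072.
Ratio = 2.000/1.072 ≈ 1.87.

1.87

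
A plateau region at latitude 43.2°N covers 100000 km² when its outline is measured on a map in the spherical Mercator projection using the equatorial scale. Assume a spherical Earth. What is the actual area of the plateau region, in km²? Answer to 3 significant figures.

The Mercator projection is conformal; its linear scale factor is the same in every direction and equals sec φ = 1/cos φ.
Areal scale = k² = sec²φ = 1/cos²(43.2°) = 1/0.7290² = 1.882.
True area = apparent / (areal scale) = 100000 / 1.882 ≈ 53100 km².

53100 km²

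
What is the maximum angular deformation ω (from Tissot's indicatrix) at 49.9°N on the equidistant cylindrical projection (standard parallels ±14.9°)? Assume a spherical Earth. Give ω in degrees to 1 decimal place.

In the equirectangular projection with standard parallel φ₀ = 14.9° (x = Rλ cos φ₀, y = Rφ), meridians are true-scale (h = 1) and the parallel scale is k = cos φ₀ / cos φ.
At 49.9°: h = 1.000, k = 1.500; principal scales a = 1.500, b = 1.000.
sin(ω/2) = (a − b)/(a + b) = 0.5003/2.500 = 0.2001, so ω = 2 arcsin(0.2001) ≈ 23.1°.

23.1°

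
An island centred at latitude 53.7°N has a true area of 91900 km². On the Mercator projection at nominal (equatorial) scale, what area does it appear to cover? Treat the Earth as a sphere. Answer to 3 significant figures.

262000 km²

The Mercator projection is conformal; its linear scale factor is the same in every direction and equals sec φ = 1/cos φ.
Areal scale = k² = sec²φ = 1/cos²(53.7°) = 1/0.5920² = 2.853.
Apparent area = 91900 × 2.853 ≈ 262000 km².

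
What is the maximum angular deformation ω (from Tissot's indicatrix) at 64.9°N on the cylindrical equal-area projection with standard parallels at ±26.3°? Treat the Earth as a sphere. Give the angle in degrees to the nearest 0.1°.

78.7°

A cylindrical equal-area projection with standard parallel φ₀ has meridian scale h = cos φ / cos φ₀ and parallel scale k = cos φ₀ / cos φ (so areas are preserved, h·k = 1).
At 64.9°: h = 0.4732, k = 2.113; principal scales a = 2.113, b = 0.4732.
sin(ω/2) = (a − b)/(a + b) = 1.640/2.587 = 0.6341, so ω = 2 arcsin(0.6341) ≈ 78.7°.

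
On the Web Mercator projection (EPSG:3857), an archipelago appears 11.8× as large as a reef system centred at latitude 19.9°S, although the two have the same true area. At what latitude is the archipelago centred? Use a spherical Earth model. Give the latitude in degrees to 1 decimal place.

74.1°

For equal true areas on Mercator, apparent areas scale as sec²φ, so the ratio is cos²φ₂ / cos²φ₁.
cos²φ₂ / cos²φ₁ = 11.8  ⇒  cos φ₁ = cos 19.9° / √11.8 = 0.9403/3.435 = 0.2737.
φ₁ = arccos(0.2737) ≈ 74.1°.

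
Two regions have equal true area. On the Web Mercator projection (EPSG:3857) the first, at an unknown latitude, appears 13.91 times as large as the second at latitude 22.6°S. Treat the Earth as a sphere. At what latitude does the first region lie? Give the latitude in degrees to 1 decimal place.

75.7°

On Mercator, (apparent₁)/(apparent₂) = sec²φ₁ / sec²φ₂ when true areas are equal.
cos²φ₂ / cos²φ₁ = 13.91  ⇒  cos φ₁ = cos 22.6° / √13.91 = 0.9232/3.730 = 0.2475.
φ₁ = arccos(0.2475) ≈ 75.7°.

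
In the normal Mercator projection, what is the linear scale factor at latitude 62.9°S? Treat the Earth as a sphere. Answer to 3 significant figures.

For Mercator, h = k = sec φ (a conformal cylindrical projection has a single point scale, 1/cos φ).
k = 1/cos 62.9° = 1/0.4555 = 2.195.

2.20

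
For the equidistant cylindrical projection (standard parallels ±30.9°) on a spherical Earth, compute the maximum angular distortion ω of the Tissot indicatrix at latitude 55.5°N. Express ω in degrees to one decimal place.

23.6°

The equidistant cylindrical projection with φ₀ = 30.9° has h = 1 (meridians true) and k = cos φ₀ / cos φ along parallels.
At 55.5°: h = 1.000, k = 1.515; principal scales a = 1.515, b = 1.000.
sin(ω/2) = (a − b)/(a + b) = 0.5149/2.515 = 0.2047, so ω = 2 arcsin(0.2047) ≈ 23.6°.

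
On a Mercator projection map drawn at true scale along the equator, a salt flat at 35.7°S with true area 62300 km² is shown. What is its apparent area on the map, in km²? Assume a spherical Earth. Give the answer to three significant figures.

94500 km²

The Mercator projection is conformal; its linear scale factor is the same in every direction and equals sec φ = 1/cos φ.
Areal scale = k² = sec²φ = 1/cos²(35.7°) = 1/0.8121² = 1.516.
Apparent area = 62300 × 1.516 ≈ 94500 km².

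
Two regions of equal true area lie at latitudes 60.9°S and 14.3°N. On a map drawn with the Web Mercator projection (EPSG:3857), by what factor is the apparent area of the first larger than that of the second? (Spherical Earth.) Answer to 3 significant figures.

3.97

On Mercator, area is exaggerated by sec²φ = 1/cos²φ.
At 60.9°: sec²(60.9°) = 1/0.4863² = 4.228.
At 14.3°: sec²(14.3°) = 1/0.9690² = 1.065.
Ratio = 4.228/1.065 = cos²(14.3°)/cos²(60.9°) ≈ 3.97.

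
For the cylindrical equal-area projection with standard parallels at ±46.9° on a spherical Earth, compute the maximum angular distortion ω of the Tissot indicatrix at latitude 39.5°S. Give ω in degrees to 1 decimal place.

For cylindrical equal-area with standard parallel φ₀, h = cos φ / cos φ₀ and k = cos φ₀ / cos φ, so h·k = 1.
At 39.5°: h = 1.129, k = 0.8855; principal scales a = 1.129, b = 0.8855.
sin(ω/2) = (a − b)/(a + b) = 0.2438/2.015 = 0.1210, so ω = 2 arcsin(0.1210) ≈ 13.9°.

13.9°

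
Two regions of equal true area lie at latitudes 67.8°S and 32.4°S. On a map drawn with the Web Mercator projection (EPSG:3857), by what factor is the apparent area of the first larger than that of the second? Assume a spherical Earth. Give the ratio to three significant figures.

Mercator is conformal with k = sec φ, so areal scale = k² = sec²φ.
At 67.8°: sec²(67.8°) = 1/0.3778² = 7.005.
At 32.4°: sec²(32.4°) = 1/0.8443² = 1.403.
Ratio = 7.005/1.403 = cos²(32.4°)/cos²(67.8°) ≈ 4.99.

4.99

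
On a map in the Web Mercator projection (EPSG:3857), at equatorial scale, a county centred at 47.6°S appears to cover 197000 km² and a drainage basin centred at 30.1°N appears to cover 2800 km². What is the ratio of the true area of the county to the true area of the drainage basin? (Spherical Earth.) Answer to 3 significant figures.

42.7

On Mercator the areal scale is sec²φ, so true area = apparent × cos²φ.
True area of county: 197000 × cos²(47.6°) = 197000 × 0.4547 = 89570 km².
True area of drainage basin: 2800 × cos²(30.1°) = 2800 × 0.7485 = 2096 km².
Ratio = 89570 / 2096 ≈ 42.7.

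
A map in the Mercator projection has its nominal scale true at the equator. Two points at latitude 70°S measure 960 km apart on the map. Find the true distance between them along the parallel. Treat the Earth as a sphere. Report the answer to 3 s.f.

The Mercator projection is conformal; its linear scale factor is the same in every direction and equals sec φ = 1/cos φ.
Along the parallel at 70°, map distances are exaggerated by k = sec 70° = 2.924.
True distance = 960 / 2.924 = 960 × cos 70° ≈ 328 km.

328 km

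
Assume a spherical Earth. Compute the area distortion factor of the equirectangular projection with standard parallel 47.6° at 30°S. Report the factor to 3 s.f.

0.779

The equidistant cylindrical projection with φ₀ = 47.6° has h = 1 (meridians true) and k = cos φ₀ / cos φ along parallels.
Areal scale = h·k = 1 × cos φ₀ / cos φ; at 30°, h = 1.000, k = 0.7786, so h·k = 0.7786.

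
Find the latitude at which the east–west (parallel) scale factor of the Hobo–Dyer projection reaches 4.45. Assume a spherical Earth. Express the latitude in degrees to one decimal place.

79.7°

The Hobo–Dyer projection is cylindrical equal-area with φ₀ = 37.5°. For cylindrical equal-area with standard parallel φ₀, h = cos φ / cos φ₀ and k = cos φ₀ / cos φ, so h·k = 1.
k = cos φ₀ / cos φ = 4.45  ⇒  cos φ = cos 37.5° / 4.45 = 0.1783.
φ = arccos(0.1783) ≈ 79.7°.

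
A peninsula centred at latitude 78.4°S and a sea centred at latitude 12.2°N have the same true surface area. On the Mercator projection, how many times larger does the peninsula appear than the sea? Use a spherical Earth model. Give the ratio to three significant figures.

23.6

Mercator is conformal with k = sec φ, so areal scale = k² = sec²φ.
At 78.4°: sec²(78.4°) = 1/0.2011² = 24.73.
At 12.2°: sec²(12.2°) = 1/0.9774² = 1.047.
Ratio = 24.73/1.047 = cos²(12.2°)/cos²(78.4°) ≈ 23.6.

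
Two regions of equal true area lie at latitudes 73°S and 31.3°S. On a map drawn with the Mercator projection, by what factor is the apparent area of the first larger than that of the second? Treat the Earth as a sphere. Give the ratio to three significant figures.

8.54

Mercator areal scale is sec²φ.
At 73°: sec²(73°) = 1/0.2924² = 11.70.
At 31.3°: sec²(31.3°) = 1/0.8545² = 1.370.
Ratio = 11.70/1.370 = cos²(31.3°)/cos²(73°) ≈ 8.54.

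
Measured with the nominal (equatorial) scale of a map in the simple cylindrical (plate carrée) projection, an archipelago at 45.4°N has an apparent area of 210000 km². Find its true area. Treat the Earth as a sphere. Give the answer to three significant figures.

147000 km²

Plate carrée maps x = Rλ, y = Rφ. The meridian scale is h = 1 and the parallel scale is k = 1/cos φ = sec φ.
Areal scale = h·k = 1 × sec φ; at 45.4°, h = 1.000, k = 1.424, so h·k = 1.424.
True area = apparent / (areal scale) = 210000 / 1.424 ≈ 147000 km².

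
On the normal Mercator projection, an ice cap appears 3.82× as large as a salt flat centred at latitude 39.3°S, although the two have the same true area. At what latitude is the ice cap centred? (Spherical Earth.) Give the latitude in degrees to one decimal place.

66.7°

Mercator areal scale is sec²φ, so apparent-area ratio = sec²φ₁ / sec²φ₂ = cos²φ₂ / cos²φ₁.
cos²φ₂ / cos²φ₁ = 3.82  ⇒  cos φ₁ = cos 39.3° / √3.82 = 0.7738/1.954 = 0.3959.
φ₁ = arccos(0.3959) ≈ 66.7°.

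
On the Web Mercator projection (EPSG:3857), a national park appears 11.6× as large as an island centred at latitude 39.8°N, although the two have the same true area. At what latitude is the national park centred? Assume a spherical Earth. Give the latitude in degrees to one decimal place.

On Mercator, (apparent₁)/(apparent₂) = sec²φ₁ / sec²φ₂ when true areas are equal.
cos²φ₂ / cos²φ₁ = 11.6  ⇒  cos φ₁ = cos 39.8° / √11.6 = 0.7683/3.406 = 0.2256.
φ₁ = arccos(0.2256) ≈ 77.0°.

77.0°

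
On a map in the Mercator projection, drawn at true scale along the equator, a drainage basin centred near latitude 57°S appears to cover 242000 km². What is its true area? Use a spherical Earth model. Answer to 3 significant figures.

For Mercator, h = k = sec φ (a conformal cylindrical projection has a single point scale, 1/cos φ).
Areal scale = k² = sec²φ = 1/cos²(57°) = 1/0.5446² = 3.371.
True area = apparent / (areal scale) = 242000 / 3.371 ≈ 71800 km².

71800 km²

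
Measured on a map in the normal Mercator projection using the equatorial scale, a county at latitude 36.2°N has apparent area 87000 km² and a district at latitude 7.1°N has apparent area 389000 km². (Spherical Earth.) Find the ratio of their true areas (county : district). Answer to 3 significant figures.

0.148

On Mercator the areal scale is sec²φ, so true area = apparent × cos²φ.
True area of county: 87000 × cos²(36.2°) = 87000 × 0.6512 = 56650 km².
True area of district: 389000 × cos²(7.1°) = 389000 × 0.9847 = 383100 km².
Ratio = 56650 / 383100 ≈ 0.148.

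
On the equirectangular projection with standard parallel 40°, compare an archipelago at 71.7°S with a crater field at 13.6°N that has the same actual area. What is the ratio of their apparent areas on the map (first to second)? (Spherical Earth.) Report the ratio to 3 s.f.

The equidistant cylindrical projection with φ₀ = 40° has h = 1 (meridians true) and k = cos φ₀ / cos φ along parallels.
Areal scale at 71.7°: h·k = 1.000 × 2.440 = 2.440.
Areal scale at 13.6°: h·k = 1.000 × 0.7881 = 0.7881.
Ratio = 2.440/0.7881 ≈ 3.10.

3.10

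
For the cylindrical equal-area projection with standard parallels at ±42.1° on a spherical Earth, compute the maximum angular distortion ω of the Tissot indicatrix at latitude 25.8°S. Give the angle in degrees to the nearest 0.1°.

22.0°

For cylindrical equal-area with standard parallel φ₀, h = cos φ / cos φ₀ and k = cos φ₀ / cos φ, so h·k = 1.
At 25.8°: h = 1.213, k = 0.8241; principal scales a = 1.213, b = 0.8241.
sin(ω/2) = (a − b)/(a + b) = 0.3893/2.038 = 0.1911, so ω = 2 arcsin(0.1911) ≈ 22.0°.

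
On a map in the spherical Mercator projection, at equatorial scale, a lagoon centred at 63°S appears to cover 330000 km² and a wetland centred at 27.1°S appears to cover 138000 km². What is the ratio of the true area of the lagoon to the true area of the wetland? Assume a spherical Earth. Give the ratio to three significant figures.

0.622

On Mercator the areal scale is sec²φ, so true area = apparent × cos²φ.
True area of lagoon: 330000 × cos²(63°) = 330000 × 0.2061 = 68020 km².
True area of wetland: 138000 × cos²(27.1°) = 138000 × 0.7925 = 109400 km².
Ratio = 68020 / 109400 ≈ 0.622.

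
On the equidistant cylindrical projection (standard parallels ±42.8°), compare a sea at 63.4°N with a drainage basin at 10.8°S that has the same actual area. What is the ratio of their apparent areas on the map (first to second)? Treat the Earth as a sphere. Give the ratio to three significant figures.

2.19

In the equirectangular projection with standard parallel φ₀ = 42.8° (x = Rλ cos φ₀, y = Rφ), meridians are true-scale (h = 1) and the parallel scale is k = cos φ₀ / cos φ.
Areal scale at 63.4°: h·k = 1.000 × 1.639 = 1.639.
Areal scale at 10.8°: h·k = 1.000 × 0.7470 = 0.7470.
Ratio = 1.639/0.7470 ≈ 2.19.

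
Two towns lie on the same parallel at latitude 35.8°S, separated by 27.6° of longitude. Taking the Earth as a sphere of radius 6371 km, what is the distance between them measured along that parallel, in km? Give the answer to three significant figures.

2490 km

Arc length along a parallel = R cos φ · Δλ (with Δλ in radians).
= 6371 × cos 35.8° × (27.6° × π/180) = 6371 × 0.8111 × 0.4817 ≈ 2490 km.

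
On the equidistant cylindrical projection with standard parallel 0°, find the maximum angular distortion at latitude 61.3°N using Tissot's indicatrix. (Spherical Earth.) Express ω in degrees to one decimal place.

In the plate carrée (x = Rλ, y = Rφ), meridians are true-scale (h = 1) and parallels are stretched by k = sec φ.
At 61.3°: h = 1.000, k = 2.082; principal scales a = 2.082, b = 1.000.
sin(ω/2) = (a − b)/(a + b) = 1.082/3.082 = 0.3511, so ω = 2 arcsin(0.3511) ≈ 41.1°.

41.1°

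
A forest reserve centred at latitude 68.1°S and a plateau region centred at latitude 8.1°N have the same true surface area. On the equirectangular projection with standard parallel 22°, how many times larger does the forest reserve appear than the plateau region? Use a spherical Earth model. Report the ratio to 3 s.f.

With standard parallel φ₀ = 22°, the equirectangular projection gives x = Rλ cos φ₀, y = Rφ, so h = 1 and k = cos 22° / cos φ.
Areal scale at 68.1°: h·k = 1.000 × 2.486 = 2.486.
Areal scale at 8.1°: h·k = 1.000 × 0.9365 = 0.9365.
Ratio = 2.486/0.9365 ≈ 2.65.

2.65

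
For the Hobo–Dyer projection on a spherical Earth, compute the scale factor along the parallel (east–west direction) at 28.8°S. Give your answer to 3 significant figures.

0.905

The Hobo–Dyer projection is cylindrical equal-area with φ₀ = 37.5°. Cylindrical equal-area (φ₀ = 37.5°): h = cos φ / cos 37.5° along meridians, k = cos 37.5° / cos φ along parallels; h·k = 1.
k = cos 37.5° / cos 28.8° = 0.7934/0.8763 = 0.9053.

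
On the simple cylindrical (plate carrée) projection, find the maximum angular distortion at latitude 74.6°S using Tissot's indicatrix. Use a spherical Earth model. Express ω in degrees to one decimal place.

70.9°

Plate carrée maps x = Rλ, y = Rφ. The meridian scale is h = 1 and the parallel scale is k = 1/cos φ = sec φ.
At 74.6°: h = 1.000, k = 3.766; principal scales a = 3.766, b = 1.000.
sin(ω/2) = (a − b)/(a + b) = 2.766/4.766 = 0.5803, so ω = 2 arcsin(0.5803) ≈ 70.9°.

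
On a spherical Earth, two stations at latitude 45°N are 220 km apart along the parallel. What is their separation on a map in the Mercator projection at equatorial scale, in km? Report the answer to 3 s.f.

The Mercator projection is conformal; its linear scale factor is the same in every direction and equals sec φ = 1/cos φ.
Along the parallel, k = sec 45° = 1/0.7071 = 1.414.
Map distance = 220 × 1.414 ≈ 311 km.

311 km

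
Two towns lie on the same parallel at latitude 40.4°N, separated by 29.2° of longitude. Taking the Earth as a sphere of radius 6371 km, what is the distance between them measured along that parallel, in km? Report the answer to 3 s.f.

Arc length along a parallel = R cos φ · Δλ (with Δλ in radians).
= 6371 × cos 40.4° × (29.2° × π/180) = 6371 × 0.7615 × 0.5096 ≈ 2470 km.

2470 km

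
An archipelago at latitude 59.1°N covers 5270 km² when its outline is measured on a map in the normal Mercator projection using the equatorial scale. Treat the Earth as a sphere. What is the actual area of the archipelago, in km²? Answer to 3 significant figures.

For Mercator, h = k = sec φ (a conformal cylindrical projection has a single point scale, 1/cos φ).
Areal scale = k² = sec²φ = 1/cos²(59.1°) = 1/0.5135² = 3.792.
True area = apparent / (areal scale) = 5270 / 3.792 ≈ 1390 km².

1390 km²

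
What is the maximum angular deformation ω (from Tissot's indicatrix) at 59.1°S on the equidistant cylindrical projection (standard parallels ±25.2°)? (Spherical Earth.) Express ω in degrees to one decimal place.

In the equirectangular projection with standard parallel φ₀ = 25.2° (x = Rλ cos φ₀, y = Rφ), meridians are true-scale (h = 1) and the parallel scale is k = cos φ₀ / cos φ.
At 59.1°: h = 1.000, k = 1.762; principal scales a = 1.762, b = 1.000.
sin(ω/2) = (a − b)/(a + b) = 0.7619/2.762 = 0.2759, so ω = 2 arcsin(0.2759) ≈ 32.0°.

32.0°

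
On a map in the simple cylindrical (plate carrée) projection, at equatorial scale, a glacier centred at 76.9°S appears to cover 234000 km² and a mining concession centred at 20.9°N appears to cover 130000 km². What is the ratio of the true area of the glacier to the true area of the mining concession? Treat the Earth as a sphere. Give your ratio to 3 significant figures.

0.437

Plate carrée has h = 1 and k = sec φ, giving areal scale sec φ; true area = (apparent area) · cos φ.
True area of glacier: 234000 × cos(76.9°) = 234000 × 0.2267 = 53040 km².
True area of mining concession: 130000 × cos(20.9°) = 130000 × 0.9342 = 121400 km².
Ratio = 53040 / 121400 ≈ 0.437.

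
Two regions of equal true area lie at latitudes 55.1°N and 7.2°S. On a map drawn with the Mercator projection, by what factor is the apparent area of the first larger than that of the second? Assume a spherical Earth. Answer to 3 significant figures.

3.01

Mercator is conformal with k = sec φ, so areal scale = k² = sec²φ.
At 55.1°: sec²(55.1°) = 1/0.5721² = 3.055.
At 7.2°: sec²(7.2°) = 1/0.9921² = 1.016.
Ratio = 3.055/1.016 = cos²(7.2°)/cos²(55.1°) ≈ 3.01.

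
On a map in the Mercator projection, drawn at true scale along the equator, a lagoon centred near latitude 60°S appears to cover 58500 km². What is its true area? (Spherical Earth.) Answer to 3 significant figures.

14600 km²

For Mercator, h = k = sec φ (a conformal cylindrical projection has a single point scale, 1/cos φ).
Areal scale = k² = sec²φ = 1/cos²(60°) = 1/0.5000² = 4.000.
True area = apparent / (areal scale) = 58500 / 4.000 ≈ 14600 km².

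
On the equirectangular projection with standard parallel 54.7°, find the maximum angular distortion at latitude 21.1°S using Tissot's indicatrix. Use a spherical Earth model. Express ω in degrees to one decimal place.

With standard parallel φ₀ = 54.7°, the equirectangular projection gives x = Rλ cos φ₀, y = Rφ, so h = 1 and k = cos 54.7° / cos φ.
At 21.1°: h = 1.000, k = 0.6194; principal scales a = 1.000, b = 0.6194.
sin(ω/2) = (a − b)/(a + b) = 0.3806/1.619 = 0.2350, so ω = 2 arcsin(0.2350) ≈ 27.2°.

27.2°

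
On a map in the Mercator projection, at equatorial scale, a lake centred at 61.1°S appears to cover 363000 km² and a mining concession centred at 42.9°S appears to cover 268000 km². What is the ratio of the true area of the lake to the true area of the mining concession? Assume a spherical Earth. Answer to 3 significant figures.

Since Mercator area scale is 1/cos²φ, the true area equals the apparent area multiplied by cos²φ.
True area of lake: 363000 × cos²(61.1°) = 363000 × 0.2336 = 84780 km².
True area of mining concession: 268000 × cos²(42.9°) = 268000 × 0.5366 = 143800 km².
Ratio = 84780 / 143800 ≈ 0.590.

0.590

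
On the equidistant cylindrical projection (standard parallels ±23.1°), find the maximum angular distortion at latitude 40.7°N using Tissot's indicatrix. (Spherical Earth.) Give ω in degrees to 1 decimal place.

11.1°

The equidistant cylindrical projection with φ₀ = 23.1° has h = 1 (meridians true) and k = cos φ₀ / cos φ along parallels.
At 40.7°: h = 1.000, k = 1.213; principal scales a = 1.213, b = 1.000.
sin(ω/2) = (a − b)/(a + b) = 0.2133/2.213 = 0.09636, so ω = 2 arcsin(0.09636) ≈ 11.1°.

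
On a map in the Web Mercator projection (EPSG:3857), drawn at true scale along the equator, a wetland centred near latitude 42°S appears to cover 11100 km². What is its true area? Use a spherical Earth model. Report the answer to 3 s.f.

For Mercator, h = k = sec φ (a conformal cylindrical projection has a single point scale, 1/cos φ).
Areal scale = k² = sec²φ = 1/cos²(42°) = 1/0.7431² = 1.811.
True area = apparent / (areal scale) = 11100 / 1.811 ≈ 6130 km².

6130 km²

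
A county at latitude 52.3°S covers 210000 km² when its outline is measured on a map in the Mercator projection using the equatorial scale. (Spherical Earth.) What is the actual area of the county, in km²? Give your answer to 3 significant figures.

The Mercator projection is conformal; its linear scale factor is the same in every direction and equals sec φ = 1/cos φ.
Areal scale = k² = sec²φ = 1/cos²(52.3°) = 1/0.6115² = 2.674.
True area = apparent / (areal scale) = 210000 / 2.674 ≈ 78500 km².

78500 km²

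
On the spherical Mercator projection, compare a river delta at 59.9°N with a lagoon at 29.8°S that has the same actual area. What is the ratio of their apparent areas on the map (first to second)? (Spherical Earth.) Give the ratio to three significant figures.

2.99

On Mercator, area is exaggerated by sec²φ = 1/cos²φ.
At 59.9°: sec²(59.9°) = 1/0.5015² = 3.976.
At 29.8°: sec²(29.8°) = 1/0.8678² = 1.328.
Ratio = 3.976/1.328 = cos²(29.8°)/cos²(59.9°) ≈ 2.99.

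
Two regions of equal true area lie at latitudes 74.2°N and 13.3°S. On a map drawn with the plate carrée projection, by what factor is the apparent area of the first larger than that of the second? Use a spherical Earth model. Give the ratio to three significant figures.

In the plate carrée (x = Rλ, y = Rφ), meridians are true-scale (h = 1) and parallels are stretched by k = sec φ.
Areal scale at 74.2°: h·k = 1.000 × 3.673 = 3.673.
Areal scale at 13.3°: h·k = 1.000 × 1.028 = 1.028.
Ratio = 3.673/1.028 ≈ 3.57.

3.57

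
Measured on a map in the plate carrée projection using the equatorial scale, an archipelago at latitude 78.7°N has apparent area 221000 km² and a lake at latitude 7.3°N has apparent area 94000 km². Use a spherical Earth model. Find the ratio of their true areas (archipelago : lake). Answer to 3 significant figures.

0.464

On the plate carrée, areal scale = h·k = 1 × sec φ, so true area = apparent × cos φ.
True area of archipelago: 221000 × cos(78.7°) = 221000 × 0.1959 = 43300 km².
True area of lake: 94000 × cos(7.3°) = 94000 × 0.9919 = 93240 km².
Ratio = 43300 / 93240 ≈ 0.464.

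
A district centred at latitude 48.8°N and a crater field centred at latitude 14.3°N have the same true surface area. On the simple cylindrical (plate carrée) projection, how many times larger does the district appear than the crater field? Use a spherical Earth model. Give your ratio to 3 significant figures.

In the plate carrée (x = Rλ, y = Rφ), meridians are true-scale (h = 1) and parallels are stretched by k = sec φ.
Areal scale at 48.8°: h·k = 1.000 × 1.518 = 1.518.
Areal scale at 14.3°: h·k = 1.000 × 1.032 = 1.032.
Ratio = 1.518/1.032 ≈ 1.47.

1.47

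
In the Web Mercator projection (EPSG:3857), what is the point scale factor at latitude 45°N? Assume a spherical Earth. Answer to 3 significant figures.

1.41

For Mercator, h = k = sec φ (a conformal cylindrical projection has a single point scale, 1/cos φ).
k = 1/cos 45° = 1/0.7071 = 1.414.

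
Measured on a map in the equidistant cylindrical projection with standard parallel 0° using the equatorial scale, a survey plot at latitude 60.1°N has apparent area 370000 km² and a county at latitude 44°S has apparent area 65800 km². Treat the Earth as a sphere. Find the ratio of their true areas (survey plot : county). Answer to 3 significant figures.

On the plate carrée, areal scale = h·k = 1 × sec φ, so true area = apparent × cos φ.
True area of survey plot: 370000 × cos(60.1°) = 370000 × 0.4985 = 184400 km².
True area of county: 65800 × cos(44°) = 65800 × 0.7193 = 47330 km².
Ratio = 184400 / 47330 ≈ 3.90.

3.90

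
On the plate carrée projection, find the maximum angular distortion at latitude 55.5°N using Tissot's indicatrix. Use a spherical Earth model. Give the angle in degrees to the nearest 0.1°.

In the plate carrée (x = Rλ, y = Rφ), meridians are true-scale (h = 1) and parallels are stretched by k = sec φ.
At 55.5°: h = 1.000, k = 1.766; principal scales a = 1.766, b = 1.000.
sin(ω/2) = (a − b)/(a + b) = 0.7655/2.766 = 0.2768, so ω = 2 arcsin(0.2768) ≈ 32.1°.

32.1°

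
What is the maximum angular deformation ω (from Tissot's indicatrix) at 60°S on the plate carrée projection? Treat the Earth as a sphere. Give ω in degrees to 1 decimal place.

In the plate carrée (x = Rλ, y = Rφ), meridians are true-scale (h = 1) and parallels are stretched by k = sec φ.
At 60°: h = 1.000, k = 2.000; principal scales a = 2.000, b = 1.000.
sin(ω/2) = (a − b)/(a + b) = 1.0000/3.000 = 0.3333, so ω = 2 arcsin(0.3333) ≈ 38.9°.

38.9°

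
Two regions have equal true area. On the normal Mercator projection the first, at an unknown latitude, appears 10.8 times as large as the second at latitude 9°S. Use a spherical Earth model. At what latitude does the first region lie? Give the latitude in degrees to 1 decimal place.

For equal true areas on Mercator, apparent areas scale as sec²φ, so the ratio is cos²φ₂ / cos²φ₁.
cos²φ₂ / cos²φ₁ = 10.8  ⇒  cos φ₁ = cos 9° / √10.8 = 0.9877/3.286 = 0.3005.
φ₁ = arccos(0.3005) ≈ 72.5°.

72.5°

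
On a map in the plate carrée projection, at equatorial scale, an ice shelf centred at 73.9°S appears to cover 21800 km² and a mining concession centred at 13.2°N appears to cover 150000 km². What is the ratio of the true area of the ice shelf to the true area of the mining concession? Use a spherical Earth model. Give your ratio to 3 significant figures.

0.0414

Plate carrée has h = 1 and k = sec φ, giving areal scale sec φ; true area = (apparent area) · cos φ.
True area of ice shelf: 21800 × cos(73.9°) = 21800 × 0.2773 = 6045 km².
True area of mining concession: 150000 × cos(13.2°) = 150000 × 0.9736 = 146000 km².
Ratio = 6045 / 146000 ≈ 0.0414.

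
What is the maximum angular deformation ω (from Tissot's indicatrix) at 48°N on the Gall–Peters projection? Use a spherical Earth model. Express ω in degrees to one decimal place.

6.3°

The Gall–Peters projection is cylindrical equal-area with φ₀ = 45°. A cylindrical equal-area projection with standard parallel φ₀ has meridian scale h = cos φ / cos φ₀ and parallel scale k = cos φ₀ / cos φ (so areas are preserved, h·k = 1).
At 48°: h = 0.9463, k = 1.057; principal scales a = 1.057, b = 0.9463.
sin(ω/2) = (a − b)/(a + b) = 0.1105/2.003 = 0.05515, so ω = 2 arcsin(0.05515) ≈ 6.3°.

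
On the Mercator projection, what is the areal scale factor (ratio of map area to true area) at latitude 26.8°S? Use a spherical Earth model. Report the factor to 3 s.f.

1.26

Mercator is conformal, so the point scale is isotropic: h = k = sec φ = 1/cos φ.
Areal scale = k² = sec²φ = 1/cos²(26.8°) = 1/0.8926² = 1.255.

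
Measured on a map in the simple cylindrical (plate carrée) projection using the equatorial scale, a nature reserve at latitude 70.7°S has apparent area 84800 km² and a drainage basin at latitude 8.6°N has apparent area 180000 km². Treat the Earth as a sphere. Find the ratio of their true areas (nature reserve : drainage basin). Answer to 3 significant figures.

On the plate carrée, areal scale = h·k = 1 × sec φ, so true area = apparent × cos φ.
True area of nature reserve: 84800 × cos(70.7°) = 84800 × 0.3305 = 28030 km².
True area of drainage basin: 180000 × cos(8.6°) = 180000 × 0.9888 = 178000 km².
Ratio = 28030 / 178000 ≈ 0.157.

0.157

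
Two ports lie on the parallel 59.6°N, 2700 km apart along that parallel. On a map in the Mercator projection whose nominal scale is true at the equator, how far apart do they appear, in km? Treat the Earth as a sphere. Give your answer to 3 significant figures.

5340 km

The Mercator projection is conformal; its linear scale factor is the same in every direction and equals sec φ = 1/cos φ.
Along the parallel, k = sec 59.6° = 1/0.5060 = 1.976.
Map distance = 2700 × 1.976 ≈ 5340 km.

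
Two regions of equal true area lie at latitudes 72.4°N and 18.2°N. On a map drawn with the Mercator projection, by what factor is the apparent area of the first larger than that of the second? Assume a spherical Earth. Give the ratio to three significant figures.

9.87

Mercator areal scale is sec²φ.
At 72.4°: sec²(72.4°) = 1/0.3024² = 10.94.
At 18.2°: sec²(18.2°) = 1/0.9500² = 1.108.
Ratio = 10.94/1.108 = cos²(18.2°)/cos²(72.4°) ≈ 9.87.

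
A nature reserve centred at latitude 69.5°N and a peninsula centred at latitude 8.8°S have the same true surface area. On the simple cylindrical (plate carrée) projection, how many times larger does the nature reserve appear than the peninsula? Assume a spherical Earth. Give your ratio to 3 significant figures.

In the plate carrée (x = Rλ, y = Rφ), meridians are true-scale (h = 1) and parallels are stretched by k = sec φ.
Areal scale at 69.5°: h·k = 1.000 × 2.855 = 2.855.
Areal scale at 8.8°: h·k = 1.000 × 1.012 = 1.012.
Ratio = 2.855/1.012 ≈ 2.82.

2.82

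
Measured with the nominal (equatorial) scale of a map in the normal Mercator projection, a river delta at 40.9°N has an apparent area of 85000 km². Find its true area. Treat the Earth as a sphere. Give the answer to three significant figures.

48600 km²

Mercator is conformal, so the point scale is isotropic: h = k = sec φ = 1/cos φ.
Areal scale = k² = sec²φ = 1/cos²(40.9°) = 1/0.7559² = 1.750.
True area = apparent / (areal scale) = 85000 / 1.750 ≈ 48600 km².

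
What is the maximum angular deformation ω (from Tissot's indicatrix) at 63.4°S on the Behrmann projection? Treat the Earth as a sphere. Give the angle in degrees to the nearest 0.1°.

70.6°

The Behrmann projection is cylindrical equal-area with φ₀ = 30°. For cylindrical equal-area with standard parallel φ₀, h = cos φ / cos φ₀ and k = cos φ₀ / cos φ, so h·k = 1.
At 63.4°: h = 0.5170, k = 1.934; principal scales a = 1.934, b = 0.5170.
sin(ω/2) = (a − b)/(a + b) = 1.417/2.451 = 0.5781, so ω = 2 arcsin(0.5781) ≈ 70.6°.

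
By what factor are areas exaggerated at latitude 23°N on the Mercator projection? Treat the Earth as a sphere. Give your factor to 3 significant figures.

For Mercator, h = k = sec φ (a conformal cylindrical projection has a single point scale, 1/cos φ).
Areal scale = k² = sec²φ = 1/cos²(23°) = 1/0.9205² = 1.180.

1.18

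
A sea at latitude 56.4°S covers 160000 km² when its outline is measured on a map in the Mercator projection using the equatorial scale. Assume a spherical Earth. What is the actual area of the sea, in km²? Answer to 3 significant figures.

For Mercator, h = k = sec φ (a conformal cylindrical projection has a single point scale, 1/cos φ).
Areal scale = k² = sec²φ = 1/cos²(56.4°) = 1/0.5534² = 3.265.
True area = apparent / (areal scale) = 160000 / 3.265 ≈ 49000 km².

49000 km²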